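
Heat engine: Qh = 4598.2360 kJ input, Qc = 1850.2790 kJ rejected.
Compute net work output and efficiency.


W = 4598.2360 - 1850.2790 = 2747.9570 kJ
eta = 2747.9570 / 4598.2360 = 0.5976 = 59.7611%

W = 2747.9570 kJ, eta = 59.7611%


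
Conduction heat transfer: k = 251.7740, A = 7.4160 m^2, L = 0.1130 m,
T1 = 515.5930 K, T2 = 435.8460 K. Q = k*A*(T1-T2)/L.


dT = 79.7470 K
Q = 251.7740 * 7.4160 * 79.7470 / 0.1130 = 1317699.8961 W

1317699.8961 W


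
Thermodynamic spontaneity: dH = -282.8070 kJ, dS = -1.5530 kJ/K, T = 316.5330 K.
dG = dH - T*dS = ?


T*dS = 316.5330 * -1.5530 = -491.5757 kJ
dG = -282.8070 + 491.5757 = 208.7687 kJ (non-spontaneous)

dG = 208.7687 kJ, non-spontaneous


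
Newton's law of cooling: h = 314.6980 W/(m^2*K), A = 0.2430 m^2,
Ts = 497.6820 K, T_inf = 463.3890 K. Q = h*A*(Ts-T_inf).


dT = 34.2930 K
Q = 314.6980 * 0.2430 * 34.2930 = 2622.4411 W

2622.4411 W


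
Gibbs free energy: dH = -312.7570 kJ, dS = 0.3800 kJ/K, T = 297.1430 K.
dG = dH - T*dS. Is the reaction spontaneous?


T*dS = 297.1430 * 0.3800 = 112.9143 kJ
dG = -312.7570 - 112.9143 = -425.6713 kJ (spontaneous)

dG = -425.6713 kJ, spontaneous


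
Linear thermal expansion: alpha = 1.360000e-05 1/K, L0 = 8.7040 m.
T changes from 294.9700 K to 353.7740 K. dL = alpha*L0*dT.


dT = 58.8040 K
dL = 1.360000e-05 * 8.7040 * 58.8040 = 0.006961 m
L_final = 8.710961 m

dL = 0.006961 m


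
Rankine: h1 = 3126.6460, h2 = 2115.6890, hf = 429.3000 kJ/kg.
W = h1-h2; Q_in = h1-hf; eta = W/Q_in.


W = 1010.9570 kJ/kg
Q_in = 2697.3460 kJ/kg
eta = 0.3748 = 37.4797%

eta = 37.4797%


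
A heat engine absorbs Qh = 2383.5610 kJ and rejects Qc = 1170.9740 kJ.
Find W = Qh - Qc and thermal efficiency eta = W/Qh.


W = 2383.5610 - 1170.9740 = 1212.5870 kJ
eta = 1212.5870 / 2383.5610 = 0.5087 = 50.8729%

W = 1212.5870 kJ, eta = 50.8729%


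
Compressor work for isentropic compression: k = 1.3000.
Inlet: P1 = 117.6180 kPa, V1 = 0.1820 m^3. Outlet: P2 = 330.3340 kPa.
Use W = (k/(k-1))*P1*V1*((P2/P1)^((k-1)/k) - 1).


(k-1)/k = 0.2308
(P2/P1)^exp = 1.2691
W = 4.3333 * 117.6180 * 0.1820 * (1.2691 - 1) = 24.9619 kJ

24.9619 kJ


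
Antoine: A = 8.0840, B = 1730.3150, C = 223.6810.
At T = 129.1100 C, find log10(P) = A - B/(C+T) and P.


C+T = 352.7910
B/(C+T) = 4.9046
log10(P) = 8.0840 - 4.9046 = 3.1794
P = 10^3.1794 = 1511.3112 mmHg

1511.3112 mmHg


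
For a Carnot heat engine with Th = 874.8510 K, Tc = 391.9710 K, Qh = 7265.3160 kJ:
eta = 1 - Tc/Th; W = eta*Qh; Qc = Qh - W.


eta = 1 - 391.9710/874.8510 = 0.5520
W = 0.5520 * 7265.3160 = 4010.1409 kJ
Qc = 7265.3160 - 4010.1409 = 3255.1751 kJ

eta = 55.1957%, W = 4010.1409 kJ, Qc = 3255.1751 kJ


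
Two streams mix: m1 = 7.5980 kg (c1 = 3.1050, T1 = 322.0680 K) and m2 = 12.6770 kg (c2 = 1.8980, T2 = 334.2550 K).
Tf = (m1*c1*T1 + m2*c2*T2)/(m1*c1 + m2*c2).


num = 15640.6521
den = 47.6527
Tf = 328.2215 K

328.2215 K


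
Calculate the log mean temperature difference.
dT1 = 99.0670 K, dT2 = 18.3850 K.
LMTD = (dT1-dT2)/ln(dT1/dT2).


dT1/dT2 = 5.3885
ln(dT1/dT2) = 1.6843
LMTD = 80.6820 / 1.6843 = 47.9035 K

47.9035 K


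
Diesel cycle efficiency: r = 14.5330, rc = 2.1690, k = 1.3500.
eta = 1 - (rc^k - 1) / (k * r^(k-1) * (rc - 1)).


r^(k-1) = 2.5517
rc^k = 2.8441
eta = 0.5420 = 54.2048%

54.2048%


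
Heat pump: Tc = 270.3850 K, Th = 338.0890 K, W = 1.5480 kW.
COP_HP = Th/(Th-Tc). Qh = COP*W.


COP = 338.0890 / 67.7040 = 4.9936
Qh = 4.9936 * 1.5480 = 7.7301 kW

COP = 4.9936, Qh = 7.7301 kW


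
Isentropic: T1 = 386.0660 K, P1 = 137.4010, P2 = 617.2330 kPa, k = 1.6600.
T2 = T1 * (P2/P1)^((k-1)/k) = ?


(k-1)/k = 0.3976
(P2/P1)^exp = 1.8172
T2 = 386.0660 * 1.8172 = 701.5733 K

701.5733 K


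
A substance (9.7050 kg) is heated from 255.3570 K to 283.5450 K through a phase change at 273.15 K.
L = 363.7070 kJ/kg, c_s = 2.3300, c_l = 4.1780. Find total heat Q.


Q1 (sensible, solid) = 9.7050 * 2.3300 * 17.7930 = 402.3469 kJ
Q2 (latent) = 9.7050 * 363.7070 = 3529.7764 kJ
Q3 (sensible, liquid) = 9.7050 * 4.1780 * 10.3950 = 421.4912 kJ
Q_total = 4353.6145 kJ

4353.6145 kJ


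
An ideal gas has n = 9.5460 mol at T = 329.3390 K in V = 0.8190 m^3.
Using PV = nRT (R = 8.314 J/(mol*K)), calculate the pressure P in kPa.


P = nRT/V = 9.5460 * 8.314 * 329.3390 / 0.8190
= 26138.1360 / 0.8190 = 31914.6959 Pa = 31.9147 kPa

31.9147 kPa


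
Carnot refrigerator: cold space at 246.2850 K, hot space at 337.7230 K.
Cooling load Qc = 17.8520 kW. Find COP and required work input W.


COP = 246.2850 / 91.4380 = 2.6935
W = 17.8520 / 2.6935 = 6.6279 kW

COP = 2.6935, W = 6.6279 kW


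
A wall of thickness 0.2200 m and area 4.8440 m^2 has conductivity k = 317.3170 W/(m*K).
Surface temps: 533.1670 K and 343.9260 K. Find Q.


dT = 189.2410 K
Q = 317.3170 * 4.8440 * 189.2410 / 0.2200 = 1322178.3078 W

1322178.3078 W


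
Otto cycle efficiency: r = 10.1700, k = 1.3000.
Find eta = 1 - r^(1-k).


r^(k-1) = 2.0054
eta = 1 - 1/2.0054 = 0.5013 = 50.1341%

50.1341%


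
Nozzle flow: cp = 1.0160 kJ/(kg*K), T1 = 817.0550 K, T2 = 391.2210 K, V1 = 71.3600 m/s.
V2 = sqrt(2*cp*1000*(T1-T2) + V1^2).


dT = 425.8340 K
2*cp*1000*dT = 865294.6880
V1^2 = 5092.2496
V2 = sqrt(870386.9376) = 932.9453 m/s

932.9453 m/s


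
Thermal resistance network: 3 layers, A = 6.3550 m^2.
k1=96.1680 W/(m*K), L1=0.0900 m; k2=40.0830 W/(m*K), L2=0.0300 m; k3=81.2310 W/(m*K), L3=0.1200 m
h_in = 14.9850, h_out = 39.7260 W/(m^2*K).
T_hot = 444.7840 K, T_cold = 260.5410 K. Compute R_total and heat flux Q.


R_conv_in = 1/(14.9850*6.3550) = 0.0105
R_1 = 0.0900/(96.1680*6.3550) = 0.0001
R_2 = 0.0300/(40.0830*6.3550) = 0.0001
R_3 = 0.1200/(81.2310*6.3550) = 0.0002
R_conv_out = 1/(39.7260*6.3550) = 0.0040
R_total = 0.0150 K/W
Q = 184.2430 / 0.0150 = 12316.1479 W

R_total = 0.0150 K/W, Q = 12316.1479 W


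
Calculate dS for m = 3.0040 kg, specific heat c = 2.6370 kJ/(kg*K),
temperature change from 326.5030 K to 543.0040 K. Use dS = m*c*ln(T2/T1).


T2/T1 = 1.6631
ln(T2/T1) = 0.5087
dS = 3.0040 * 2.6370 * 0.5087 = 4.0295 kJ/K

4.0295 kJ/K


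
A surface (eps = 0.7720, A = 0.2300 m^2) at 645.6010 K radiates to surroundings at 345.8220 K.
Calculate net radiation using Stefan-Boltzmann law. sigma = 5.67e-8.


T^4 = 1.7372e+11
Tsurr^4 = 1.4302e+10
Q = 0.7720 * 5.67e-8 * 0.2300 * 1.5942e+11 = 1604.9884 W

1604.9884 W


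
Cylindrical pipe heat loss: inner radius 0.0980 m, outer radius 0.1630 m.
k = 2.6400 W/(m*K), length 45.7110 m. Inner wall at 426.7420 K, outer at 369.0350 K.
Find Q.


dT = 57.7070 K
ln(ro/ri) = 0.5088
Q = 2*pi*2.6400*45.7110*57.7070 / 0.5088 = 86000.4374 W

86000.4374 W


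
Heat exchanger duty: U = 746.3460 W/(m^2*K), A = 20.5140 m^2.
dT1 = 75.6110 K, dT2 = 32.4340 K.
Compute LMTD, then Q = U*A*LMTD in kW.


LMTD = 51.0129 K
Q = 746.3460 * 20.5140 * 51.0129 = 781034.4344 W = 781.0344 kW

781.0344 kW


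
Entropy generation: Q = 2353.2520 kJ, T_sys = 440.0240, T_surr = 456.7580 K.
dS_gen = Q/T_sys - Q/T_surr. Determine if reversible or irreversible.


dS_sys = 2353.2520/440.0240 = 5.3480 kJ/K
dS_surr = -2353.2520/456.7580 = -5.1521 kJ/K
dS_gen = 5.3480 - 5.1521 = 0.1959 kJ/K (irreversible)

dS_gen = 0.1959 kJ/K, irreversible


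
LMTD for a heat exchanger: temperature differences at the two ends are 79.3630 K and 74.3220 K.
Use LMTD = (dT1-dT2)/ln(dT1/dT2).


dT1/dT2 = 1.0678
ln(dT1/dT2) = 0.0656
LMTD = 5.0410 / 0.0656 = 76.8149 K

76.8149 K


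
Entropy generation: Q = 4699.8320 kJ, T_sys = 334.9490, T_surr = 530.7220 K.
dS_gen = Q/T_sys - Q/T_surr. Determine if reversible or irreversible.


dS_sys = 4699.8320/334.9490 = 14.0315 kJ/K
dS_surr = -4699.8320/530.7220 = -8.8555 kJ/K
dS_gen = 14.0315 - 8.8555 = 5.1759 kJ/K (irreversible)

dS_gen = 5.1759 kJ/K, irreversible


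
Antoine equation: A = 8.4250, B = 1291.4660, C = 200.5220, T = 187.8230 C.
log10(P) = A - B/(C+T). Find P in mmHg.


C+T = 388.3450
B/(C+T) = 3.3256
log10(P) = 8.4250 - 3.3256 = 5.0994
P = 10^5.0994 = 125729.2689 mmHg

125729.2689 mmHg


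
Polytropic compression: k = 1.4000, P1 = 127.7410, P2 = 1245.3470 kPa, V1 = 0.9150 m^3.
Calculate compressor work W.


(k-1)/k = 0.2857
(P2/P1)^exp = 1.9167
W = 3.5000 * 127.7410 * 0.9150 * (1.9167 - 1) = 375.0239 kJ

375.0239 kJ


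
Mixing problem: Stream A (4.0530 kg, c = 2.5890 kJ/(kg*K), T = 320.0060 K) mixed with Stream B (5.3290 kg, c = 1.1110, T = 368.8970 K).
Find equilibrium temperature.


num = 5541.9541
den = 16.4137
Tf = 337.6412 K

337.6412 K


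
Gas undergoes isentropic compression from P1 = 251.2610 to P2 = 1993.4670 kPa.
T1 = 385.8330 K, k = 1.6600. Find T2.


(k-1)/k = 0.3976
(P2/P1)^exp = 2.2784
T2 = 385.8330 * 2.2784 = 879.0742 K

879.0742 K


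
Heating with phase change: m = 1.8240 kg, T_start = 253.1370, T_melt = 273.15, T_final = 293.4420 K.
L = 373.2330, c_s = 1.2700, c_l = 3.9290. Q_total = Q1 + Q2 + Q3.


Q1 (sensible, solid) = 1.8240 * 1.2700 * 20.0130 = 46.3597 kJ
Q2 (latent) = 1.8240 * 373.2330 = 680.7770 kJ
Q3 (sensible, liquid) = 1.8240 * 3.9290 * 20.2920 = 145.4225 kJ
Q_total = 872.5592 kJ

872.5592 kJ


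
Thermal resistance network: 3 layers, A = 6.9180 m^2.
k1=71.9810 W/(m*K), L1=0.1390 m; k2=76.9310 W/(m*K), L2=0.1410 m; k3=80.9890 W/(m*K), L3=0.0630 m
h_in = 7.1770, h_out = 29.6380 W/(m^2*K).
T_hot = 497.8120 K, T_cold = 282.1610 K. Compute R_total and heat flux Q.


R_conv_in = 1/(7.1770*6.9180) = 0.0201
R_1 = 0.1390/(71.9810*6.9180) = 0.0003
R_2 = 0.1410/(76.9310*6.9180) = 0.0003
R_3 = 0.0630/(80.9890*6.9180) = 0.0001
R_conv_out = 1/(29.6380*6.9180) = 0.0049
R_total = 0.0257 K/W
Q = 215.6510 / 0.0257 = 8399.4226 W

R_total = 0.0257 K/W, Q = 8399.4226 W


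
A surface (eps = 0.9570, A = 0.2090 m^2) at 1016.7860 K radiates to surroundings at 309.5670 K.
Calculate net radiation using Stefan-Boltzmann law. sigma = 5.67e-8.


T^4 = 1.0689e+12
Tsurr^4 = 9.1837e+09
Q = 0.9570 * 5.67e-8 * 0.2090 * 1.0597e+12 = 12017.4377 W

12017.4377 W


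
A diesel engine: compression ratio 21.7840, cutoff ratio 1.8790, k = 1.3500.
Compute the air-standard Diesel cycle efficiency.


r^(k-1) = 2.9400
rc^k = 2.3432
eta = 0.6150 = 61.5005%

61.5005%


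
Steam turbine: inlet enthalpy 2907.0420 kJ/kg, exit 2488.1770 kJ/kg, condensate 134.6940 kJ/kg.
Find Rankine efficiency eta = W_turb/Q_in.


W = 418.8650 kJ/kg
Q_in = 2772.3480 kJ/kg
eta = 0.1511 = 15.1087%

eta = 15.1087%


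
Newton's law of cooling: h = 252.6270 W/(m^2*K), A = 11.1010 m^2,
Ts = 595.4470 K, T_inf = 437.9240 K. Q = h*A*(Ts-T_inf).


dT = 157.5230 K
Q = 252.6270 * 11.1010 * 157.5230 = 441759.4430 W

441759.4430 W


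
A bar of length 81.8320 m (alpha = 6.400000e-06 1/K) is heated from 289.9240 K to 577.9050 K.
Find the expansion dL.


dT = 287.9810 K
dL = 6.400000e-06 * 81.8320 * 287.9810 = 0.150823 m
L_final = 81.982823 m

dL = 0.150823 m


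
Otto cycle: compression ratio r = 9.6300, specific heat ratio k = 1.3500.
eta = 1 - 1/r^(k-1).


r^(k-1) = 2.2094
eta = 1 - 1/2.2094 = 0.5474 = 54.7383%

54.7383%


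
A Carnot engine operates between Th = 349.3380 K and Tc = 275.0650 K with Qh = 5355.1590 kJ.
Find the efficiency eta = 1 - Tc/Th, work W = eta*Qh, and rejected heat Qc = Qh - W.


eta = 1 - 275.0650/349.3380 = 0.2126
W = 0.2126 * 5355.1590 = 1138.5642 kJ
Qc = 5355.1590 - 1138.5642 = 4216.5948 kJ

eta = 21.2611%, W = 1138.5642 kJ, Qc = 4216.5948 kJ


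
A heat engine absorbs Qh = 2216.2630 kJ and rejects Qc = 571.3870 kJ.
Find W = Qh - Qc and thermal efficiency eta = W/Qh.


W = 2216.2630 - 571.3870 = 1644.8760 kJ
eta = 1644.8760 / 2216.2630 = 0.7422 = 74.2184%

W = 1644.8760 kJ, eta = 74.2184%


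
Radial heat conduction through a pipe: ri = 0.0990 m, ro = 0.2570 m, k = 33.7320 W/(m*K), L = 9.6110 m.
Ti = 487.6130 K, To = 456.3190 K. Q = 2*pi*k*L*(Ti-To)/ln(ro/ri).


dT = 31.2940 K
ln(ro/ri) = 0.9540
Q = 2*pi*33.7320*9.6110*31.2940 / 0.9540 = 66822.5685 W

66822.5685 W


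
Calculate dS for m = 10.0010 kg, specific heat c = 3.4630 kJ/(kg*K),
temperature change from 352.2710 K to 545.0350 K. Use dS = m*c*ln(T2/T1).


T2/T1 = 1.5472
ln(T2/T1) = 0.4364
dS = 10.0010 * 3.4630 * 0.4364 = 15.1157 kJ/K

15.1157 kJ/K


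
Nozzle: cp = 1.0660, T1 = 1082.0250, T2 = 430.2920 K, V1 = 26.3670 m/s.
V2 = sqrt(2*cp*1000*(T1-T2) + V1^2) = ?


dT = 651.7330 K
2*cp*1000*dT = 1389494.7560
V1^2 = 695.2187
V2 = sqrt(1390189.9747) = 1179.0632 m/s

1179.0632 m/s


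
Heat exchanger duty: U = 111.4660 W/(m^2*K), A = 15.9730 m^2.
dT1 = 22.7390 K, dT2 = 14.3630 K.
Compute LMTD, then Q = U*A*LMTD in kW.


LMTD = 18.2314 K
Q = 111.4660 * 15.9730 * 18.2314 = 32460.1075 W = 32.4601 kW

32.4601 kW


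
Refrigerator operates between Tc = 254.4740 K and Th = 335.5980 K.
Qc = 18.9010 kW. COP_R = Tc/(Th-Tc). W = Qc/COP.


COP = 254.4740 / 81.1240 = 3.1369
W = 18.9010 / 3.1369 = 6.0255 kW

COP = 3.1369, W = 6.0255 kW


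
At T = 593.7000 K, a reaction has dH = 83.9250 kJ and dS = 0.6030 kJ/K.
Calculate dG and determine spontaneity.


T*dS = 593.7000 * 0.6030 = 358.0011 kJ
dG = 83.9250 - 358.0011 = -274.0761 kJ (spontaneous)

dG = -274.0761 kJ, spontaneous


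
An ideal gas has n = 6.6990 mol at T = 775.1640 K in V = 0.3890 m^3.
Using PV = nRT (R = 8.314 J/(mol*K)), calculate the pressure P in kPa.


P = nRT/V = 6.6990 * 8.314 * 775.1640 / 0.3890
= 43173.1357 / 0.3890 = 110984.9247 Pa = 110.9849 kPa

110.9849 kPa


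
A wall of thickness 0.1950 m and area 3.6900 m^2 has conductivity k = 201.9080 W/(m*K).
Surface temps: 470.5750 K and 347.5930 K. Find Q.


dT = 122.9820 K
Q = 201.9080 * 3.6900 * 122.9820 / 0.1950 = 469879.8627 W

469879.8627 W


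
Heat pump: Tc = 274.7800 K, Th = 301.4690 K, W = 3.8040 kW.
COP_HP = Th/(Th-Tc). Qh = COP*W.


COP = 301.4690 / 26.6890 = 11.2956
Qh = 11.2956 * 3.8040 = 42.9686 kW

COP = 11.2956, Qh = 42.9686 kW


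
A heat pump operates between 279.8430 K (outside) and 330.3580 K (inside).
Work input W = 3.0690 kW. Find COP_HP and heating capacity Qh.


COP = 330.3580 / 50.5150 = 6.5398
Qh = 6.5398 * 3.0690 = 20.0706 kW

COP = 6.5398, Qh = 20.0706 kW


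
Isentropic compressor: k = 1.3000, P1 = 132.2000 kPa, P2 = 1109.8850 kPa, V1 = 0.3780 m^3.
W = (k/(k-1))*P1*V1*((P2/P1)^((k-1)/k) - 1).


(k-1)/k = 0.2308
(P2/P1)^exp = 1.6340
W = 4.3333 * 132.2000 * 0.3780 * (1.6340 - 1) = 137.2801 kJ

137.2801 kJ


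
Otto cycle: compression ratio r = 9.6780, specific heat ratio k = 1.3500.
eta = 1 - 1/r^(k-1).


r^(k-1) = 2.2132
eta = 1 - 1/2.2132 = 0.5482 = 54.8170%

54.8170%


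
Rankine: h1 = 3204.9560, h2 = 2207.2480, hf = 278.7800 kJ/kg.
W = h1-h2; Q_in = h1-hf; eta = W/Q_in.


W = 997.7080 kJ/kg
Q_in = 2926.1760 kJ/kg
eta = 0.3410 = 34.0960%

eta = 34.0960%


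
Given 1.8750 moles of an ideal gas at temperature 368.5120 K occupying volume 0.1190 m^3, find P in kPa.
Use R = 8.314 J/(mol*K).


P = nRT/V = 1.8750 * 8.314 * 368.5120 / 0.1190
= 5744.6414 / 0.1190 = 48274.2978 Pa = 48.2743 kPa

48.2743 kPa


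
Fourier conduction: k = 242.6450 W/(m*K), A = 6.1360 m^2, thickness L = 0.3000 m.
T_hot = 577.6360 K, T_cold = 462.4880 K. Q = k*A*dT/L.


dT = 115.1480 K
Q = 242.6450 * 6.1360 * 115.1480 / 0.3000 = 571467.9017 W

571467.9017 W


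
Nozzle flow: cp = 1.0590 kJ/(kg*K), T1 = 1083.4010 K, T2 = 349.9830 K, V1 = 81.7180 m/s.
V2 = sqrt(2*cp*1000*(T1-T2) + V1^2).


dT = 733.4180 K
2*cp*1000*dT = 1553379.3240
V1^2 = 6677.8315
V2 = sqrt(1560057.1555) = 1249.0225 m/s

1249.0225 m/s


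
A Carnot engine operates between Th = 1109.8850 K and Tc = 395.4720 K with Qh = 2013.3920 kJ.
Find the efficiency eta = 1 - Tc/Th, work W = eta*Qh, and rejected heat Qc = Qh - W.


eta = 1 - 395.4720/1109.8850 = 0.6437
W = 0.6437 * 2013.3920 = 1295.9842 kJ
Qc = 2013.3920 - 1295.9842 = 717.4078 kJ

eta = 64.3682%, W = 1295.9842 kJ, Qc = 717.4078 kJ


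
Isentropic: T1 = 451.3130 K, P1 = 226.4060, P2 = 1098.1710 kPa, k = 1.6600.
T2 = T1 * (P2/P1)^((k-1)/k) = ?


(k-1)/k = 0.3976
(P2/P1)^exp = 1.8735
T2 = 451.3130 * 1.8735 = 845.5478 K

845.5478 K


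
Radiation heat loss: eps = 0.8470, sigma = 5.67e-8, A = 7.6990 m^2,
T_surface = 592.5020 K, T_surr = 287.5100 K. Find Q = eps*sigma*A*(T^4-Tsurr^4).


T^4 = 1.2324e+11
Tsurr^4 = 6.8330e+09
Q = 0.8470 * 5.67e-8 * 7.6990 * 1.1641e+11 = 43041.5498 W

43041.5498 W


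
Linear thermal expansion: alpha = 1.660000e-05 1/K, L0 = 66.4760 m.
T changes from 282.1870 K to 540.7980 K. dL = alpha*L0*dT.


dT = 258.6110 K
dL = 1.660000e-05 * 66.4760 * 258.6110 = 0.285378 m
L_final = 66.761378 m

dL = 0.285378 m


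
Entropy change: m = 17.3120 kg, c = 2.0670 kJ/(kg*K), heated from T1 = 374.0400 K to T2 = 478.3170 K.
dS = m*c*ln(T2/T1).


T2/T1 = 1.2788
ln(T2/T1) = 0.2459
dS = 17.3120 * 2.0670 * 0.2459 = 8.7997 kJ/K

8.7997 kJ/K


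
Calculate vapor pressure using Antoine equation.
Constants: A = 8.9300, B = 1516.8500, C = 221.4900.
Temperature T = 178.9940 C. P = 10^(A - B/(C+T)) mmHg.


C+T = 400.4840
B/(C+T) = 3.7875
log10(P) = 8.9300 - 3.7875 = 5.1425
P = 10^5.1425 = 138821.8814 mmHg

138821.8814 mmHg


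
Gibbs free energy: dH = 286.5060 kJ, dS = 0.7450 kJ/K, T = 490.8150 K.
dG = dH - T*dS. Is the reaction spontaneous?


T*dS = 490.8150 * 0.7450 = 365.6572 kJ
dG = 286.5060 - 365.6572 = -79.1512 kJ (spontaneous)

dG = -79.1512 kJ, spontaneous


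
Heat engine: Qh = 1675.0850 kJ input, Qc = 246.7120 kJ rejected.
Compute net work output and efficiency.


W = 1675.0850 - 246.7120 = 1428.3730 kJ
eta = 1428.3730 / 1675.0850 = 0.8527 = 85.2717%

W = 1428.3730 kJ, eta = 85.2717%


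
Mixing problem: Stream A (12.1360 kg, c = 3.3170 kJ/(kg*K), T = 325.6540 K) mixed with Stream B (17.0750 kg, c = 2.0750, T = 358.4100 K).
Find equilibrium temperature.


num = 25807.9285
den = 75.6857
Tf = 340.9880 K

340.9880 K


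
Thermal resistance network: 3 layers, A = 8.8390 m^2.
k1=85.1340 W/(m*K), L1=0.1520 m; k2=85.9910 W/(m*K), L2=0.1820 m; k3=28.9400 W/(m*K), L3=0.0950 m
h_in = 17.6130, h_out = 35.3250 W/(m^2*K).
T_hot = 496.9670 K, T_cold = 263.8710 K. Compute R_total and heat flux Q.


R_conv_in = 1/(17.6130*8.8390) = 0.0064
R_1 = 0.1520/(85.1340*8.8390) = 0.0002
R_2 = 0.1820/(85.9910*8.8390) = 0.0002
R_3 = 0.0950/(28.9400*8.8390) = 0.0004
R_conv_out = 1/(35.3250*8.8390) = 0.0032
R_total = 0.0104 K/W
Q = 233.0960 / 0.0104 = 22329.5689 W

R_total = 0.0104 K/W, Q = 22329.5689 W


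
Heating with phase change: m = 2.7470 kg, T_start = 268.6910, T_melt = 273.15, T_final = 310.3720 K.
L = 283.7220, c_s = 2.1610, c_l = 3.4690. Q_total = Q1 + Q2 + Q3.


Q1 (sensible, solid) = 2.7470 * 2.1610 * 4.4590 = 26.4698 kJ
Q2 (latent) = 2.7470 * 283.7220 = 779.3843 kJ
Q3 (sensible, liquid) = 2.7470 * 3.4690 * 37.2220 = 354.7012 kJ
Q_total = 1160.5554 kJ

1160.5554 kJ


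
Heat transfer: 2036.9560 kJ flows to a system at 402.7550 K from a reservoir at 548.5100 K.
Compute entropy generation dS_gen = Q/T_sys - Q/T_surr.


dS_sys = 2036.9560/402.7550 = 5.0576 kJ/K
dS_surr = -2036.9560/548.5100 = -3.7136 kJ/K
dS_gen = 5.0576 - 3.7136 = 1.3439 kJ/K (irreversible)

dS_gen = 1.3439 kJ/K, irreversible


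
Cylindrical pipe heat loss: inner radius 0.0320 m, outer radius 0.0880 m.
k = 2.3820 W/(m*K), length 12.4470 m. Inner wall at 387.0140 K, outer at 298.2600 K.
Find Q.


dT = 88.7540 K
ln(ro/ri) = 1.0116
Q = 2*pi*2.3820*12.4470*88.7540 / 1.0116 = 16344.2516 W

16344.2516 W


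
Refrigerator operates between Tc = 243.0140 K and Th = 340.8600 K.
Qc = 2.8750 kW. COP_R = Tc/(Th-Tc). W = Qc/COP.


COP = 243.0140 / 97.8460 = 2.4836
W = 2.8750 / 2.4836 = 1.1576 kW

COP = 2.4836, W = 1.1576 kW


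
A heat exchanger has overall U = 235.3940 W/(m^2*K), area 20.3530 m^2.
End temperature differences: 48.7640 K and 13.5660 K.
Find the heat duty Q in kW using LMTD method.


LMTD = 27.5108 K
Q = 235.3940 * 20.3530 * 27.5108 = 131803.4406 W = 131.8034 kW

131.8034 kW


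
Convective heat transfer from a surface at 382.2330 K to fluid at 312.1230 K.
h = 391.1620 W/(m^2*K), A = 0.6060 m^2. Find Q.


dT = 70.1100 K
Q = 391.1620 * 0.6060 * 70.1100 = 16619.1669 W

16619.1669 W


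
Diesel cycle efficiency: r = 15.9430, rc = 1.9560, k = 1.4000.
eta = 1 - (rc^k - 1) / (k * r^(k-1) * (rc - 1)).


r^(k-1) = 3.0271
rc^k = 2.5581
eta = 0.6154 = 61.5426%

61.5426%


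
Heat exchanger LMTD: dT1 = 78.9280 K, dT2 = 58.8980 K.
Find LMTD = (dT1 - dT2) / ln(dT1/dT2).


dT1/dT2 = 1.3401
ln(dT1/dT2) = 0.2927
LMTD = 20.0300 / 0.2927 = 68.4251 K

68.4251 K


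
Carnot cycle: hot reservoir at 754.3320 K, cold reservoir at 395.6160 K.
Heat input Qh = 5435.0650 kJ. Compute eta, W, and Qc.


eta = 1 - 395.6160/754.3320 = 0.4755
W = 0.4755 * 5435.0650 = 2584.5977 kJ
Qc = 5435.0650 - 2584.5977 = 2850.4673 kJ

eta = 47.5541%, W = 2584.5977 kJ, Qc = 2850.4673 kJ


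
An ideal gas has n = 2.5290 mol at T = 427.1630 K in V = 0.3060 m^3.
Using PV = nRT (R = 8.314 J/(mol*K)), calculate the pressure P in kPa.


P = nRT/V = 2.5290 * 8.314 * 427.1630 / 0.3060
= 8981.5745 / 0.3060 = 29351.5507 Pa = 29.3516 kPa

29.3516 kPa


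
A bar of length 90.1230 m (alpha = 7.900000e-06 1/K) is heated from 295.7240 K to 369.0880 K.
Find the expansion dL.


dT = 73.3640 K
dL = 7.900000e-06 * 90.1230 * 73.3640 = 0.052233 m
L_final = 90.175233 m

dL = 0.052233 m


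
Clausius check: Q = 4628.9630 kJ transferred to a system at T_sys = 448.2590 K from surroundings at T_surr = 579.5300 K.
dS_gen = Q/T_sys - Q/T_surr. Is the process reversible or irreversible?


dS_sys = 4628.9630/448.2590 = 10.3265 kJ/K
dS_surr = -4628.9630/579.5300 = -7.9874 kJ/K
dS_gen = 10.3265 - 7.9874 = 2.3391 kJ/K (irreversible)

dS_gen = 2.3391 kJ/K, irreversible


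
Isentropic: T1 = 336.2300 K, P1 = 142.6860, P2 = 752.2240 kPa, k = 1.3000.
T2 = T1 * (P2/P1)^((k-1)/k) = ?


(k-1)/k = 0.2308
(P2/P1)^exp = 1.4676
T2 = 336.2300 * 1.4676 = 493.4509 K

493.4509 K


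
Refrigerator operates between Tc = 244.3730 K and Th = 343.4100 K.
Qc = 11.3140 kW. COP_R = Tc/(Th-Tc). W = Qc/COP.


COP = 244.3730 / 99.0370 = 2.4675
W = 11.3140 / 2.4675 = 4.5852 kW

COP = 2.4675, W = 4.5852 kW


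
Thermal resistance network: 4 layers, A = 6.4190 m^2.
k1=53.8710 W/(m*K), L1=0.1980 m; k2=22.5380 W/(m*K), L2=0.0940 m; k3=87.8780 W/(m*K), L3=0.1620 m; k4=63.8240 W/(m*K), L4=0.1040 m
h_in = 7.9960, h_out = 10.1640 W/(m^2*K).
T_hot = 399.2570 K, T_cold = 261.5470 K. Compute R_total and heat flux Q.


R_conv_in = 1/(7.9960*6.4190) = 0.0195
R_1 = 0.1980/(53.8710*6.4190) = 0.0006
R_2 = 0.0940/(22.5380*6.4190) = 0.0006
R_3 = 0.1620/(87.8780*6.4190) = 0.0003
R_4 = 0.1040/(63.8240*6.4190) = 0.0003
R_conv_out = 1/(10.1640*6.4190) = 0.0153
R_total = 0.0366 K/W
Q = 137.7100 / 0.0366 = 3765.2493 W

R_total = 0.0366 K/W, Q = 3765.2493 W


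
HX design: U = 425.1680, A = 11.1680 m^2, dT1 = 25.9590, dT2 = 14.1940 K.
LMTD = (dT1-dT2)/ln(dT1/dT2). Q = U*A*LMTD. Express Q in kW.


LMTD = 19.4882 K
Q = 425.1680 * 11.1680 * 19.4882 = 92535.2982 W = 92.5353 kW

92.5353 kW


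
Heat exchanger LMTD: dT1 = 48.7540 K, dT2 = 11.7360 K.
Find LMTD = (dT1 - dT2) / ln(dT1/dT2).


dT1/dT2 = 4.1542
ln(dT1/dT2) = 1.4241
LMTD = 37.0180 / 1.4241 = 25.9935 K

25.9935 K


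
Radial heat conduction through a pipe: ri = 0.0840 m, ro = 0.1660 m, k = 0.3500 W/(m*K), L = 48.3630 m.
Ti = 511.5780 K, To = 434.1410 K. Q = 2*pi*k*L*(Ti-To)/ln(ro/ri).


dT = 77.4370 K
ln(ro/ri) = 0.6812
Q = 2*pi*0.3500*48.3630*77.4370 / 0.6812 = 12090.7578 W

12090.7578 W


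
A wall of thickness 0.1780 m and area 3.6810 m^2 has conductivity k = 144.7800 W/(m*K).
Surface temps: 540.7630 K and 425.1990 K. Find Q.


dT = 115.5640 K
Q = 144.7800 * 3.6810 * 115.5640 / 0.1780 = 346000.6806 W

346000.6806 W


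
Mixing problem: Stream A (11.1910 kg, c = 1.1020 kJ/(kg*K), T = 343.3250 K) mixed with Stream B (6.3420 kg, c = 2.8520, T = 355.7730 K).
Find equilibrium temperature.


num = 10669.0523
den = 30.4199
Tf = 350.7265 K

350.7265 K


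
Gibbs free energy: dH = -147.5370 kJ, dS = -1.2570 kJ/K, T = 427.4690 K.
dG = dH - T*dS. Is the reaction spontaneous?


T*dS = 427.4690 * -1.2570 = -537.3285 kJ
dG = -147.5370 + 537.3285 = 389.7915 kJ (non-spontaneous)

dG = 389.7915 kJ, non-spontaneous


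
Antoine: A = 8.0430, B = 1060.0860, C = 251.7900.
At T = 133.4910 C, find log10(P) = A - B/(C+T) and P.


C+T = 385.2810
B/(C+T) = 2.7515
log10(P) = 8.0430 - 2.7515 = 5.2915
P = 10^5.2915 = 195676.2334 mmHg

195676.2334 mmHg


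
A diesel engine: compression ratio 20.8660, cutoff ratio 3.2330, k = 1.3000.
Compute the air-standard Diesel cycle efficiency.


r^(k-1) = 2.4879
rc^k = 4.5971
eta = 0.5019 = 50.1927%

50.1927%


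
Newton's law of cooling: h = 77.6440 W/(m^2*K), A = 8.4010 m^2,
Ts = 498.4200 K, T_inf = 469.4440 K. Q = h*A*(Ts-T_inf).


dT = 28.9760 K
Q = 77.6440 * 8.4010 * 28.9760 = 18900.6752 W

18900.6752 W


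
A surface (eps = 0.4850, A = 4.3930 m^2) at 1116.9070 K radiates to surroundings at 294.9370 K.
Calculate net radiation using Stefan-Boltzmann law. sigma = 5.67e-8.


T^4 = 1.5562e+12
Tsurr^4 = 7.5669e+09
Q = 0.4850 * 5.67e-8 * 4.3930 * 1.5486e+12 = 187084.2366 W

187084.2366 W


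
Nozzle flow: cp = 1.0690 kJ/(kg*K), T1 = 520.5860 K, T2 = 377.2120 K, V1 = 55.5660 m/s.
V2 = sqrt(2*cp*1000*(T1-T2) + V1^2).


dT = 143.3740 K
2*cp*1000*dT = 306533.6120
V1^2 = 3087.5804
V2 = sqrt(309621.1924) = 556.4362 m/s

556.4362 m/s


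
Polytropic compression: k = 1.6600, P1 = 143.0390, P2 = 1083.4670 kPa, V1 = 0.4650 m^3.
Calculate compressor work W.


(k-1)/k = 0.3976
(P2/P1)^exp = 2.2368
W = 2.5152 * 143.0390 * 0.4650 * (2.2368 - 1) = 206.9036 kJ

206.9036 kJ


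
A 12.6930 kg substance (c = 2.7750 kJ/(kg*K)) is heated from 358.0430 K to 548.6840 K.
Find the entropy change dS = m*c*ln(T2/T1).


T2/T1 = 1.5325
ln(T2/T1) = 0.4269
dS = 12.6930 * 2.7750 * 0.4269 = 15.0357 kJ/K

15.0357 kJ/K


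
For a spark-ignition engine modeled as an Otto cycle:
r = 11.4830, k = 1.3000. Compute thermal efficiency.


r^(k-1) = 2.0798
eta = 1 - 1/2.0798 = 0.5192 = 51.9179%

51.9179%


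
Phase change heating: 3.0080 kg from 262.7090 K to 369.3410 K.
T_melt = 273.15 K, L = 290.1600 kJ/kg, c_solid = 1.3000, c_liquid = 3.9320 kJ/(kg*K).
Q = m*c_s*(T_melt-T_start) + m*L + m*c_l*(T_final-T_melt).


Q1 (sensible, solid) = 3.0080 * 1.3000 * 10.4410 = 40.8285 kJ
Q2 (latent) = 3.0080 * 290.1600 = 872.8013 kJ
Q3 (sensible, liquid) = 3.0080 * 3.9320 * 96.1910 = 1137.6948 kJ
Q_total = 2051.3246 kJ

2051.3246 kJ


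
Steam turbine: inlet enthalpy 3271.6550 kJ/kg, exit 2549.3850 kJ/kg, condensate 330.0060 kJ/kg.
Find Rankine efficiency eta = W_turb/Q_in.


W = 722.2700 kJ/kg
Q_in = 2941.6490 kJ/kg
eta = 0.2455 = 24.5532%

eta = 24.5532%


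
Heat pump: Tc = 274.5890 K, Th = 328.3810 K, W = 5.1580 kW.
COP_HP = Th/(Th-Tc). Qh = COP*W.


COP = 328.3810 / 53.7920 = 6.1046
Qh = 6.1046 * 5.1580 = 31.4878 kW

COP = 6.1046, Qh = 31.4878 kW


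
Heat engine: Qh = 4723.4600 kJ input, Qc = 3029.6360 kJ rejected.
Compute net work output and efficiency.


W = 4723.4600 - 3029.6360 = 1693.8240 kJ
eta = 1693.8240 / 4723.4600 = 0.3586 = 35.8598%

W = 1693.8240 kJ, eta = 35.8598%


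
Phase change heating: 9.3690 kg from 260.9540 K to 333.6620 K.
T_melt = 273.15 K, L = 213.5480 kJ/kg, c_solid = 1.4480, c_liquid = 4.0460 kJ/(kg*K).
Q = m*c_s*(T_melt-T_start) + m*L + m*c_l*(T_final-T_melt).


Q1 (sensible, solid) = 9.3690 * 1.4480 * 12.1960 = 165.4547 kJ
Q2 (latent) = 9.3690 * 213.5480 = 2000.7312 kJ
Q3 (sensible, liquid) = 9.3690 * 4.0460 * 60.5120 = 2293.8268 kJ
Q_total = 4460.0128 kJ

4460.0128 kJ


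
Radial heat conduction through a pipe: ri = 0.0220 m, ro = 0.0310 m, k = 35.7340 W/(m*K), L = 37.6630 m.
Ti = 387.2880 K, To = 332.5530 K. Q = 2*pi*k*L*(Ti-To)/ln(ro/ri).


dT = 54.7350 K
ln(ro/ri) = 0.3429
Q = 2*pi*35.7340*37.6630*54.7350 / 0.3429 = 1349638.2369 W

1349638.2369 W


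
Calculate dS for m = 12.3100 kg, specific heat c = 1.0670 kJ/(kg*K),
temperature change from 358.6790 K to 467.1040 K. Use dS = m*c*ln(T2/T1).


T2/T1 = 1.3023
ln(T2/T1) = 0.2641
dS = 12.3100 * 1.0670 * 0.2641 = 3.4692 kJ/K

3.4692 kJ/K


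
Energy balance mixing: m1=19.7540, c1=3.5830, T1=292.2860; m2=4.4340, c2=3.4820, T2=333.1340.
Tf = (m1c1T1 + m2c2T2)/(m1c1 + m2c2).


num = 25830.9071
den = 86.2178
Tf = 299.6007 K

299.6007 K


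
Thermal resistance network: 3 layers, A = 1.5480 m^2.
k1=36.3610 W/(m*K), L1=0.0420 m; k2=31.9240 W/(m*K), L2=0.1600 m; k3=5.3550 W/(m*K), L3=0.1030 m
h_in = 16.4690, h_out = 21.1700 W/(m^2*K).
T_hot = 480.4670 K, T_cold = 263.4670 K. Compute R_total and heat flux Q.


R_conv_in = 1/(16.4690*1.5480) = 0.0392
R_1 = 0.0420/(36.3610*1.5480) = 0.0007
R_2 = 0.1600/(31.9240*1.5480) = 0.0032
R_3 = 0.1030/(5.3550*1.5480) = 0.0124
R_conv_out = 1/(21.1700*1.5480) = 0.0305
R_total = 0.0861 K/W
Q = 217.0000 / 0.0861 = 2518.9013 W

R_total = 0.0861 K/W, Q = 2518.9013 W


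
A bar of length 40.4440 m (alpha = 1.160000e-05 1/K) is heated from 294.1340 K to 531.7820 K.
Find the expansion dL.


dT = 237.6480 K
dL = 1.160000e-05 * 40.4440 * 237.6480 = 0.111493 m
L_final = 40.555493 m

dL = 0.111493 m


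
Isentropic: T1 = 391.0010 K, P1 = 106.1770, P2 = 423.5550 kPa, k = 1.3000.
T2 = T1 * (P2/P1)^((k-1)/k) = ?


(k-1)/k = 0.2308
(P2/P1)^exp = 1.3761
T2 = 391.0010 * 1.3761 = 538.0744 K

538.0744 K


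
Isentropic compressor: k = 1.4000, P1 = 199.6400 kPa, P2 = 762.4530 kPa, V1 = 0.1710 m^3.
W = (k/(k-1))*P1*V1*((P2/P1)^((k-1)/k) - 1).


(k-1)/k = 0.2857
(P2/P1)^exp = 1.4665
W = 3.5000 * 199.6400 * 0.1710 * (1.4665 - 1) = 55.7370 kJ

55.7370 kJ


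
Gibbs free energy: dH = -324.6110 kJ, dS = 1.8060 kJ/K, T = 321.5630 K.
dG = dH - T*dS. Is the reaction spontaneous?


T*dS = 321.5630 * 1.8060 = 580.7428 kJ
dG = -324.6110 - 580.7428 = -905.3538 kJ (spontaneous)

dG = -905.3538 kJ, spontaneous


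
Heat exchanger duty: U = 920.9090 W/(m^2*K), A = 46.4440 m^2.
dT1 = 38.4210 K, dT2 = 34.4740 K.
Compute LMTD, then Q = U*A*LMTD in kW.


LMTD = 36.4119 K
Q = 920.9090 * 46.4440 * 36.4119 = 1557360.3458 W = 1557.3603 kW

1557.3603 kW


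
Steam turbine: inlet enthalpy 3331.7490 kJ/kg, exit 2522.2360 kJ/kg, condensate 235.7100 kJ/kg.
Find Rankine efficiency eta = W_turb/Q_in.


W = 809.5130 kJ/kg
Q_in = 3096.0390 kJ/kg
eta = 0.2615 = 26.1467%

eta = 26.1467%


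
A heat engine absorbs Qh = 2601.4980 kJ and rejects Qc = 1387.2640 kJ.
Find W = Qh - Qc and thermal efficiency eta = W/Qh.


W = 2601.4980 - 1387.2640 = 1214.2340 kJ
eta = 1214.2340 / 2601.4980 = 0.4667 = 46.6744%

W = 1214.2340 kJ, eta = 46.6744%


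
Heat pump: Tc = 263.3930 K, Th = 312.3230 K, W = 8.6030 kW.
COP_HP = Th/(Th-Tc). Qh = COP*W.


COP = 312.3230 / 48.9300 = 6.3831
Qh = 6.3831 * 8.6030 = 54.9134 kW

COP = 6.3831, Qh = 54.9134 kW


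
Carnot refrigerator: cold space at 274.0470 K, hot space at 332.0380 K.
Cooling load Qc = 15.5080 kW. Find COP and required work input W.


COP = 274.0470 / 57.9910 = 4.7257
W = 15.5080 / 4.7257 = 3.2816 kW

COP = 4.7257, W = 3.2816 kW


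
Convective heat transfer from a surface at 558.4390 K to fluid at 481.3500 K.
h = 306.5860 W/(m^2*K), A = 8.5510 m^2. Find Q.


dT = 77.0890 K
Q = 306.5860 * 8.5510 * 77.0890 = 202097.8241 W

202097.8241 W


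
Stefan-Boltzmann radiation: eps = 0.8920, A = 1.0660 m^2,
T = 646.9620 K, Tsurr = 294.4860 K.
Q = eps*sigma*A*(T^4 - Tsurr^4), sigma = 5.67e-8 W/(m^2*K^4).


T^4 = 1.7519e+11
Tsurr^4 = 7.5207e+09
Q = 0.8920 * 5.67e-8 * 1.0660 * 1.6767e+11 = 9039.9222 W

9039.9222 W


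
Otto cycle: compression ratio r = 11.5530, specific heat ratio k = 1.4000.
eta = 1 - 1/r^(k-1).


r^(k-1) = 2.6612
eta = 1 - 1/2.6612 = 0.6242 = 62.4230%

62.4230%


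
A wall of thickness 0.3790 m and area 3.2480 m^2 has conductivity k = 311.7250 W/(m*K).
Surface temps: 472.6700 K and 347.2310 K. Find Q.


dT = 125.4390 K
Q = 311.7250 * 3.2480 * 125.4390 / 0.3790 = 335105.0922 W

335105.0922 W


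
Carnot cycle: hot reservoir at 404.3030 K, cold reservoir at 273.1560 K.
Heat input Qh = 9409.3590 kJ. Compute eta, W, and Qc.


eta = 1 - 273.1560/404.3030 = 0.3244
W = 0.3244 * 9409.3590 = 3052.1891 kJ
Qc = 9409.3590 - 3052.1891 = 6357.1699 kJ

eta = 32.4378%, W = 3052.1891 kJ, Qc = 6357.1699 kJ


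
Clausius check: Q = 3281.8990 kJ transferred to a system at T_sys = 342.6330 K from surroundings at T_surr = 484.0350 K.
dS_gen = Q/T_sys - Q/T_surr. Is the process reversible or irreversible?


dS_sys = 3281.8990/342.6330 = 9.5785 kJ/K
dS_surr = -3281.8990/484.0350 = -6.7803 kJ/K
dS_gen = 9.5785 - 6.7803 = 2.7982 kJ/K (irreversible)

dS_gen = 2.7982 kJ/K, irreversible


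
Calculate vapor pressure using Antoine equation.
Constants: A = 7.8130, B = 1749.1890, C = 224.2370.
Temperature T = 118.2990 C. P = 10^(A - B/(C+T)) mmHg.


C+T = 342.5360
B/(C+T) = 5.1066
log10(P) = 7.8130 - 5.1066 = 2.7064
P = 10^2.7064 = 508.6459 mmHg

508.6459 mmHg


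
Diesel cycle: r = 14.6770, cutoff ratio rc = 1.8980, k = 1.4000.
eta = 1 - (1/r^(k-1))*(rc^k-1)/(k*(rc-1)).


r^(k-1) = 2.9286
rc^k = 2.4525
eta = 0.6055 = 60.5482%

60.5482%


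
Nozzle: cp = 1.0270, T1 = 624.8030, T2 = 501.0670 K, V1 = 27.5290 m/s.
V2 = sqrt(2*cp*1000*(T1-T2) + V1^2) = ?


dT = 123.7360 K
2*cp*1000*dT = 254153.7440
V1^2 = 757.8458
V2 = sqrt(254911.5898) = 504.8877 m/s

504.8877 m/s


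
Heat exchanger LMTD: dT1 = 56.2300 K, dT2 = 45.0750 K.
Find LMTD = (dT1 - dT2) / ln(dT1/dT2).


dT1/dT2 = 1.2475
ln(dT1/dT2) = 0.2211
LMTD = 11.1550 / 0.2211 = 50.4471 K

50.4471 K


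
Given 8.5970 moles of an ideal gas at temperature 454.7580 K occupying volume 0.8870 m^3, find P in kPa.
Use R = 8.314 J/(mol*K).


P = nRT/V = 8.5970 * 8.314 * 454.7580 / 0.8870
= 32504.0363 / 0.8870 = 36644.9113 Pa = 36.6449 kPa

36.6449 kPa


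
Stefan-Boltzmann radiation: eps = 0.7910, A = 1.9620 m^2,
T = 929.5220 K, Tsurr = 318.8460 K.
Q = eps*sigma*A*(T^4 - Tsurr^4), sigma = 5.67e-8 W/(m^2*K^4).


T^4 = 7.4652e+11
Tsurr^4 = 1.0335e+10
Q = 0.7910 * 5.67e-8 * 1.9620 * 7.3618e+11 = 64780.2363 W

64780.2363 W


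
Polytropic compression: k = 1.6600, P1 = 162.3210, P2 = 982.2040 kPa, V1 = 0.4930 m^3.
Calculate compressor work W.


(k-1)/k = 0.3976
(P2/P1)^exp = 2.0457
W = 2.5152 * 162.3210 * 0.4930 * (2.0457 - 1) = 210.4760 kJ

210.4760 kJ


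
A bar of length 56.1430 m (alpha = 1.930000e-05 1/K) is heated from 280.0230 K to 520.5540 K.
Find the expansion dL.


dT = 240.5310 K
dL = 1.930000e-05 * 56.1430 * 240.5310 = 0.260630 m
L_final = 56.403630 m

dL = 0.260630 m


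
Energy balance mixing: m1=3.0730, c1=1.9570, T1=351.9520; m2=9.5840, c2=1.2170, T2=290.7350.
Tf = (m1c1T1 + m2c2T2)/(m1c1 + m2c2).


num = 5507.6444
den = 17.6776
Tf = 311.5608 K

311.5608 K


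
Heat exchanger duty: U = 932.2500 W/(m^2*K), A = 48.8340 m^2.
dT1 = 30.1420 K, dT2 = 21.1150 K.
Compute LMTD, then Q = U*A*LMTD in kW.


LMTD = 25.3613 K
Q = 932.2500 * 48.8340 * 25.3613 = 1154586.2711 W = 1154.5863 kW

1154.5863 kW


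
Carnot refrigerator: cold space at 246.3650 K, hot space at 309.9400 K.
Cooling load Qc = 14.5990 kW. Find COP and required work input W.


COP = 246.3650 / 63.5750 = 3.8752
W = 14.5990 / 3.8752 = 3.7673 kW

COP = 3.8752, W = 3.7673 kW


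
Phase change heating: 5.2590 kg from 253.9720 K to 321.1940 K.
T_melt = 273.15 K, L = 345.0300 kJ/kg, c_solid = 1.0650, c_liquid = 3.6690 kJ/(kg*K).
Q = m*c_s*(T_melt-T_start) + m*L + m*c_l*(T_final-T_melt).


Q1 (sensible, solid) = 5.2590 * 1.0650 * 19.1780 = 107.4128 kJ
Q2 (latent) = 5.2590 * 345.0300 = 1814.5128 kJ
Q3 (sensible, liquid) = 5.2590 * 3.6690 * 48.0440 = 927.0220 kJ
Q_total = 2848.9476 kJ

2848.9476 kJ


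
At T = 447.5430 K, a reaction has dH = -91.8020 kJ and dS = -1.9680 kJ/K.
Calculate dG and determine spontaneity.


T*dS = 447.5430 * -1.9680 = -880.7646 kJ
dG = -91.8020 + 880.7646 = 788.9626 kJ (non-spontaneous)

dG = 788.9626 kJ, non-spontaneous


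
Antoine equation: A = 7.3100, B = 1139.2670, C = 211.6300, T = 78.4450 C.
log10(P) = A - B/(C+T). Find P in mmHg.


C+T = 290.0750
B/(C+T) = 3.9275
log10(P) = 7.3100 - 3.9275 = 3.3825
P = 10^3.3825 = 2412.7306 mmHg

2412.7306 mmHg


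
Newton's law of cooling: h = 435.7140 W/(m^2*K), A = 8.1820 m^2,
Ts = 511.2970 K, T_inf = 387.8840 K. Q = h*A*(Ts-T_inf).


dT = 123.4130 K
Q = 435.7140 * 8.1820 * 123.4130 = 439968.8195 W

439968.8195 W


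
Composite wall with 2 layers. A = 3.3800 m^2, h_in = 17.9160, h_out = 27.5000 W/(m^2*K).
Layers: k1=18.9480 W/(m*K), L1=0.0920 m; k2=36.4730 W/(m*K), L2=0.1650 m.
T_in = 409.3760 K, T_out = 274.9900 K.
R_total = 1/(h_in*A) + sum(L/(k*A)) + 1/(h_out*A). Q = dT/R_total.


R_conv_in = 1/(17.9160*3.3800) = 0.0165
R_1 = 0.0920/(18.9480*3.3800) = 0.0014
R_2 = 0.1650/(36.4730*3.3800) = 0.0013
R_conv_out = 1/(27.5000*3.3800) = 0.0108
R_total = 0.0300 K/W
Q = 134.3860 / 0.0300 = 4472.5222 W

R_total = 0.0300 K/W, Q = 4472.5222 W


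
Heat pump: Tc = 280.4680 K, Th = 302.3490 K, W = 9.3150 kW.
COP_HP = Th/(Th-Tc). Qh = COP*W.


COP = 302.3490 / 21.8810 = 13.8179
Qh = 13.8179 * 9.3150 = 128.7135 kW

COP = 13.8179, Qh = 128.7135 kW


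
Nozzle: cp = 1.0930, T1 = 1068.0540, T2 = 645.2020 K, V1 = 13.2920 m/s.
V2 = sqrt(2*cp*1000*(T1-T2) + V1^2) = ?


dT = 422.8520 K
2*cp*1000*dT = 924354.4720
V1^2 = 176.6773
V2 = sqrt(924531.1493) = 961.5254 m/s

961.5254 m/s


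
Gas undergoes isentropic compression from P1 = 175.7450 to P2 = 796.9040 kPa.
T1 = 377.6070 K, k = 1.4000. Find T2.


(k-1)/k = 0.2857
(P2/P1)^exp = 1.5402
T2 = 377.6070 * 1.5402 = 581.5915 K

581.5915 K


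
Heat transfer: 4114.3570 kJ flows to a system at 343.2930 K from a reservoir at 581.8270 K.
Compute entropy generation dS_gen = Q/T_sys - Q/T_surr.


dS_sys = 4114.3570/343.2930 = 11.9850 kJ/K
dS_surr = -4114.3570/581.8270 = -7.0714 kJ/K
dS_gen = 11.9850 - 7.0714 = 4.9135 kJ/K (irreversible)

dS_gen = 4.9135 kJ/K, irreversible


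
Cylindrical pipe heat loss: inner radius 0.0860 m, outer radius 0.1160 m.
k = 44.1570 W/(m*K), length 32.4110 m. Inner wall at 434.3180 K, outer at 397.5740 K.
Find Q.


dT = 36.7440 K
ln(ro/ri) = 0.2992
Q = 2*pi*44.1570*32.4110*36.7440 / 0.2992 = 1104166.1886 W

1104166.1886 W


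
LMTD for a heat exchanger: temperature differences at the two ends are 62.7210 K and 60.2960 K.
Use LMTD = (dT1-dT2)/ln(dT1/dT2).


dT1/dT2 = 1.0402
ln(dT1/dT2) = 0.0394
LMTD = 2.4250 / 0.0394 = 61.5005 K

61.5005 K


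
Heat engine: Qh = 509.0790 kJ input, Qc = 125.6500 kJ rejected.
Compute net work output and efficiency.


W = 509.0790 - 125.6500 = 383.4290 kJ
eta = 383.4290 / 509.0790 = 0.7532 = 75.3182%

W = 383.4290 kJ, eta = 75.3182%


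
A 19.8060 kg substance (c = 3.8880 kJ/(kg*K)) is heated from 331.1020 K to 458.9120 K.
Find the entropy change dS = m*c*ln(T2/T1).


T2/T1 = 1.3860
ln(T2/T1) = 0.3264
dS = 19.8060 * 3.8880 * 0.3264 = 25.1371 kJ/K

25.1371 kJ/K


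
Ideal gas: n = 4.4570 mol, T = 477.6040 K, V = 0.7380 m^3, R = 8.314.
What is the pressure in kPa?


P = nRT/V = 4.4570 * 8.314 * 477.6040 / 0.7380
= 17697.8541 / 0.7380 = 23980.8321 Pa = 23.9808 kPa

23.9808 kPa


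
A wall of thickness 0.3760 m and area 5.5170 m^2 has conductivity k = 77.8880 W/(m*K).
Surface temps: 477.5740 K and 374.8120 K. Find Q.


dT = 102.7620 K
Q = 77.8880 * 5.5170 * 102.7620 / 0.3760 = 117440.5940 W

117440.5940 W


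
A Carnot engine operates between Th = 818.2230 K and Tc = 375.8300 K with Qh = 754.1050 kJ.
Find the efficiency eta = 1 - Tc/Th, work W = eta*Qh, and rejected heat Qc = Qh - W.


eta = 1 - 375.8300/818.2230 = 0.5407
W = 0.5407 * 754.1050 = 407.7260 kJ
Qc = 754.1050 - 407.7260 = 346.3790 kJ

eta = 54.0675%, W = 407.7260 kJ, Qc = 346.3790 kJ


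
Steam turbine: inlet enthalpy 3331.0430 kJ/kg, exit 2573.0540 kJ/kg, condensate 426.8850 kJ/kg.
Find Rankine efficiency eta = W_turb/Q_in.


W = 757.9890 kJ/kg
Q_in = 2904.1580 kJ/kg
eta = 0.2610 = 26.1001%

eta = 26.1001%
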